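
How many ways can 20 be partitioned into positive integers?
627

p(n) counts ways to write n as a sum of positive integers (order ignored).
Euler's pentagonal recurrence: p(k) = p(k-1) + p(k-2) - p(k-5) - p(k-7) + p(k-12) + p(k-15) - ... (offsets j(3j∓1)/2, signs ++--, p(0)=1, p(<0)=0).
DP table for k = 0..19: p(0)=1, p(1)=1, p(2)=2, p(3)=3, p(4)=5, p(5)=7, p(6)=11, p(7)=15, p(8)=22, p(9)=30, p(10)=42, p(11)=56, p(12)=77, p(13)=101, p(14)=135, p(15)=176, p(16)=231, p(17)=297, p(18)=385, p(19)=490.
Final step: p(20) = p(19) + p(18) - p(15) - p(13) + p(8) + p(5)
= 490 + 385 - 176 - 101 + 22 + 7
= 627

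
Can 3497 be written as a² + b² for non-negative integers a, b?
4² + 59² (a=4, b=59)

Factorization: 3497 = 13 × 269
By Fermat: n is sum of two squares iff every prime p ≡ 3 (mod 4) appears to even power.
All primes ≡ 3 (mod 4) appear to even power.
Search a = 0, 1, 2, … for 3497 - a² a perfect square: first hit at a = 4: 3497 - 16 = 3481 = 59².
3497 = 4² + 59² = 16 + 3481 ✓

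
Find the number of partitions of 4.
5

p(n) counts ways to write n as a sum of positive integers (order ignored).
Examples: 4; 3 + 1; 2 + 2; 2 + 1 + 1; 1 + 1 + 1 + 1
p(4) = 5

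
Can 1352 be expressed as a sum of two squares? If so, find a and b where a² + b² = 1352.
14² + 34² (a=14, b=34)

Factorization: 1352 = 2^3 × 13^2
By Fermat: n is sum of two squares iff every prime p ≡ 3 (mod 4) appears to even power.
All primes ≡ 3 (mod 4) appear to even power.
Search a = 0, 1, 2, … for 1352 - a² a perfect square: first hit at a = 14: 1352 - 196 = 1156 = 34².
1352 = 14² + 34² = 196 + 1156 ✓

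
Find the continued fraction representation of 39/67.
[0; 1, 1, 2, 1, 1, 5]

Euclidean algorithm steps:
39 = 0 × 67 + 39
67 = 1 × 39 + 28
39 = 1 × 28 + 11
28 = 2 × 11 + 6
11 = 1 × 6 + 5
6 = 1 × 5 + 1
5 = 5 × 1 + 0
Continued fraction: [0; 1, 1, 2, 1, 1, 5]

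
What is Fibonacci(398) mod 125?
74

Matrix identity: Q^n = [[F_(n+1), F_n], [F_n, F_(n-1)]] with Q = [[1,1],[1,0]].
n = 398 = 110001110₂. Square-and-multiply, entries mod 125:
Q^1 = [[1,1],[1,0]]
Q^3 = (Q^1)²·Q = [[3,2],[2,1]]
Q^6 = (Q^3)² = [[13,8],[8,5]]
Q^12 = (Q^6)² = [[108,19],[19,89]]
Q^24 = (Q^12)² = [[25,118],[118,32]]
Q^49 = (Q^24)²·Q = [[25,49],[49,101]]
Q^99 = (Q^49)²·Q = [[75,26],[26,49]]
Q^199 = (Q^99)²·Q = [[25,51],[51,99]]
Q^398 = (Q^199)² = [[101,74],[74,27]]
F_398 mod 125 = Q^398[0][1] = 74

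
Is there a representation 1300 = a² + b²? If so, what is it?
2² + 36² (a=2, b=36)

Factorization: 1300 = 2^2 × 5^2 × 13
By Fermat: n is sum of two squares iff every prime p ≡ 3 (mod 4) appears to even power.
All primes ≡ 3 (mod 4) appear to even power.
Search a = 0, 1, 2, … for 1300 - a² a perfect square: first hit at a = 2: 1300 - 4 = 1296 = 36².
1300 = 2² + 36² = 4 + 1296 ✓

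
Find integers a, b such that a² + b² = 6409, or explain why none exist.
3² + 80² (a=3, b=80)

Factorization: 6409 = 13 × 17 × 29
By Fermat: n is sum of two squares iff every prime p ≡ 3 (mod 4) appears to even power.
All primes ≡ 3 (mod 4) appear to even power.
Search a = 0, 1, 2, … for 6409 - a² a perfect square: first hit at a = 3: 6409 - 9 = 6400 = 80².
6409 = 3² + 80² = 9 + 6400 ✓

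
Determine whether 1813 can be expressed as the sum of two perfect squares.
7² + 42² (a=7, b=42)

Factorization: 1813 = 7^2 × 37
By Fermat: n is sum of two squares iff every prime p ≡ 3 (mod 4) appears to even power.
All primes ≡ 3 (mod 4) appear to even power.
Search a = 0, 1, 2, … for 1813 - a² a perfect square: first hit at a = 7: 1813 - 49 = 1764 = 42².
1813 = 7² + 42² = 49 + 1764 ✓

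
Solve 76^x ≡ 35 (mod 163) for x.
16

Baby-step giant-step with step n = ⌈√163⌉ = 13.
Baby steps 76^j mod 163 (j:value) for j=0..12: 0:1, 1:76, 2:71, 3:17, 4:151, 5:66, 6:126, 7:122, 8:144, 9:23, 10:118, 11:3, 12:65.
Giant-step multiplier: 76^(-13) ≡ 76^(162-13) = 76^149 ≡ 75 (mod 163).
Giant steps γ_i = 35·75^i mod 163: γ_0=35, γ_1=17 (in table at j=3).
x = i·n + j = 1·13 + 3 = 16.
Check: 76^16 ≡ 35 (mod 163).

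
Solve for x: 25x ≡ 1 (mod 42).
37

gcd(25, 42) = 1, so the inverse exists.
Extended Euclidean algorithm on (42, 25):
42 = 1 × 25 + 17  ⟹  17 = (1)·42 + (-1)·25
25 = 1 × 17 + 8  ⟹  8 = (-1)·42 + (2)·25
17 = 2 × 8 + 1  ⟹  1 = (3)·42 + (-5)·25
So (-5)·25 ≡ 1 (mod 42), i.e. 25^(-1) ≡ -5 ≡ 37 (mod 42).
Check: 25 × 37 = 925 ≡ 1 (mod 42)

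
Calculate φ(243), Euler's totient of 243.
162

243 = 3^5
φ(n) = n × ∏(1 - 1/p) for each prime p dividing n
φ(243) = 243 × (1 - 1/3) = 162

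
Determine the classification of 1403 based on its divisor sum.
deficient

Proper divisors of 1403: sum = 1 + 23 + 61 = 85
Since 85 < 1403, 1403 is deficient.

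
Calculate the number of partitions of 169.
250438925115

p(n) counts ways to write n as a sum of positive integers (order ignored).
Euler's pentagonal recurrence: p(k) = p(k-1) + p(k-2) - p(k-5) - p(k-7) + p(k-12) + p(k-15) - ... (offsets j(3j∓1)/2, signs ++--, p(0)=1, p(<0)=0).
DP table for k = 0..168: p(0)=1, p(1)=1, p(2)=2, p(3)=3, p(4)=5, p(5)=7, p(6)=11, p(7)=15, p(8)=22, p(9)=30, p(10)=42, p(11)=56, p(12)=77, p(13)=101, p(14)=135, p(15)=176, p(16)=231, p(17)=297, p(18)=385, p(19)=490, p(20)=627, p(21)=792, p(22)=1002, p(23)=1255, p(24)=1575, p(25)=1958, p(26)=2436, p(27)=3010, p(28)=3718, p(29)=4565, p(30)=5604, p(31)=6842, p(32)=8349, p(33)=10143, p(34)=12310, p(35)=14883, p(36)=17977, p(37)=21637, p(38)=26015, p(39)=31185, p(40)=37338, p(41)=44583, p(42)=53174, p(43)=63261, p(44)=75175, p(45)=89134, p(46)=105558, p(47)=124754, p(48)=147273, p(49)=173525, p(50)=204226, p(51)=239943, p(52)=281589, p(53)=329931, p(54)=386155, p(55)=451276, p(56)=526823, p(57)=614154, p(58)=715220, p(59)=831820, p(60)=966467, p(61)=1121505, p(62)=1300156, p(63)=1505499, p(64)=1741630, p(65)=2012558, p(66)=2323520, p(67)=2679689, p(68)=3087735, p(69)=3554345, p(70)=4087968, p(71)=4697205, p(72)=5392783, p(73)=6185689, p(74)=7089500, p(75)=8118264, p(76)=9289091, p(77)=10619863, p(78)=12132164, p(79)=13848650, p(80)=15796476, p(81)=18004327, p(82)=20506255, p(83)=23338469, p(84)=26543660, p(85)=30167357, p(86)=34262962, p(87)=38887673, p(88)=44108109, p(89)=49995925, p(90)=56634173, p(91)=64112359, p(92)=72533807, p(93)=82010177, p(94)=92669720, p(95)=104651419, p(96)=118114304, p(97)=133230930, p(98)=150198136, p(99)=169229875, p(100)=190569292, p(101)=214481126, p(102)=241265379, p(103)=271248950, p(104)=304801365, p(105)=342325709, p(106)=384276336, p(107)=431149389, p(108)=483502844, p(109)=541946240, p(110)=607163746, p(111)=679903203, p(112)=761002156, p(113)=851376628, p(114)=952050665, p(115)=1064144451, p(116)=1188908248, p(117)=1327710076, p(118)=1482074143, p(119)=1653668665, p(120)=1844349560, p(121)=2056148051, p(122)=2291320912, p(123)=2552338241, p(124)=2841940500, p(125)=3163127352, p(126)=3519222692, p(127)=3913864295, p(128)=4351078600, p(129)=4835271870, p(130)=5371315400, p(131)=5964539504, p(132)=6620830889, p(133)=7346629512, p(134)=8149040695, p(135)=9035836076, p(136)=10015581680, p(137)=11097645016, p(138)=12292341831, p(139)=13610949895, p(140)=15065878135, p(141)=16670689208, p(142)=18440293320, p(143)=20390982757, p(144)=22540654445, p(145)=24908858009, p(146)=27517052599, p(147)=30388671978, p(148)=33549419497, p(149)=37027355200, p(150)=40853235313, p(151)=45060624582, p(152)=49686288421, p(153)=54770336324, p(154)=60356673280, p(155)=66493182097, p(156)=73232243759, p(157)=80630964769, p(158)=88751778802, p(159)=97662728555, p(160)=107438159466, p(161)=118159068427, p(162)=129913904637, p(163)=142798995930, p(164)=156919475295, p(165)=172389800255, p(166)=189334822579, p(167)=207890420102, p(168)=228204732751.
Final step: p(169) = p(168) + p(167) - p(164) - p(162) + p(157) + p(154) - p(147) - p(143) + p(134) + p(129) - p(118) - p(112) + p(99) + p(92) - p(77) - p(69) + p(52) + p(43) - p(24) - p(14)
= 228204732751 + 207890420102 - 156919475295 - 129913904637 + 80630964769 + 60356673280 - 30388671978 - 20390982757 + 8149040695 + 4835271870 - 1482074143 - 761002156 + 169229875 + 72533807 - 10619863 - 3554345 + 281589 + 63261 - 1575 - 135
= 250438925115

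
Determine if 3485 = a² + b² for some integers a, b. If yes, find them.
2² + 59² (a=2, b=59)

Factorization: 3485 = 5 × 17 × 41
By Fermat: n is sum of two squares iff every prime p ≡ 3 (mod 4) appears to even power.
All primes ≡ 3 (mod 4) appear to even power.
Search a = 0, 1, 2, … for 3485 - a² a perfect square: first hit at a = 2: 3485 - 4 = 3481 = 59².
3485 = 2² + 59² = 4 + 3481 ✓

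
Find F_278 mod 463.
102

Matrix identity: Q^n = [[F_(n+1), F_n], [F_n, F_(n-1)]] with Q = [[1,1],[1,0]].
n = 278 = 100010110₂. Square-and-multiply, entries mod 463:
Q^1 = [[1,1],[1,0]]
Q^2 = (Q^1)² = [[2,1],[1,1]]
Q^4 = (Q^2)² = [[5,3],[3,2]]
Q^8 = (Q^4)² = [[34,21],[21,13]]
Q^17 = (Q^8)²·Q = [[269,208],[208,61]]
Q^34 = (Q^17)² = [[338,116],[116,222]]
Q^69 = (Q^34)²·Q = [[52,375],[375,140]]
Q^139 = (Q^69)²·Q = [[34,262],[262,235]]
Q^278 = (Q^139)² = [[350,102],[102,248]]
F_278 mod 463 = Q^278[0][1] = 102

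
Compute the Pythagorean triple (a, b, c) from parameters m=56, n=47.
(927, 5264, 5345)

Euclid's formula: a = m² - n², b = 2mn, c = m² + n²
m = 56, n = 47
a = 56² - 47² = 3136 - 2209 = 927
b = 2 × 56 × 47 = 5264
c = 56² + 47² = 3136 + 2209 = 5345
Verification: 927² + 5264² = 859329 + 27709696 = 28569025 = 5345² ✓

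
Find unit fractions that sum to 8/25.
1/4 + 1/15 + 1/300

Greedy algorithm:
8/25: ceiling(25/8) = 4, use 1/4
7/100: ceiling(100/7) = 15, use 1/15
1/300: ceiling(300/1) = 300, use 1/300
Result: 8/25 = 1/4 + 1/15 + 1/300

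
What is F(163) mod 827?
767

Matrix identity: Q^n = [[F_(n+1), F_n], [F_n, F_(n-1)]] with Q = [[1,1],[1,0]].
n = 163 = 10100011₂. Square-and-multiply, entries mod 827:
Q^1 = [[1,1],[1,0]]
Q^2 = (Q^1)² = [[2,1],[1,1]]
Q^5 = (Q^2)²·Q = [[8,5],[5,3]]
Q^10 = (Q^5)² = [[89,55],[55,34]]
Q^20 = (Q^10)² = [[195,149],[149,46]]
Q^40 = (Q^20)² = [[682,348],[348,334]]
Q^81 = (Q^40)²·Q = [[324,712],[712,439]]
Q^163 = (Q^81)²·Q = [[684,767],[767,744]]
F_163 mod 827 = Q^163[0][1] = 767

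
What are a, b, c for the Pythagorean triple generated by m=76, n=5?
(5751, 760, 5801)

Euclid's formula: a = m² - n², b = 2mn, c = m² + n²
m = 76, n = 5
a = 76² - 5² = 5776 - 25 = 5751
b = 2 × 76 × 5 = 760
c = 76² + 5² = 5776 + 25 = 5801
Verification: 5751² + 760² = 33074001 + 577600 = 33651601 = 5801² ✓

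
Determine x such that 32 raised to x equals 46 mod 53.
8

Baby-step giant-step with step n = ⌈√53⌉ = 8.
Baby steps 32^j mod 53 (j:value) for j=0..7: 0:1, 1:32, 2:17, 3:14, 4:24, 5:26, 6:37, 7:18.
Giant-step multiplier: 32^(-8) ≡ 32^(52-8) = 32^44 ≡ 15 (mod 53).
Giant steps γ_i = 46·15^i mod 53: γ_0=46, γ_1=1 (in table at j=0).
x = i·n + j = 1·8 + 0 = 8.
Check: 32^8 ≡ 46 (mod 53).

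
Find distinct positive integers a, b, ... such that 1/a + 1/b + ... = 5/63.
1/13 + 1/410 + 1/335790

Greedy algorithm:
5/63: ceiling(63/5) = 13, use 1/13
2/819: ceiling(819/2) = 410, use 1/410
1/335790: ceiling(335790/1) = 335790, use 1/335790
Result: 5/63 = 1/13 + 1/410 + 1/335790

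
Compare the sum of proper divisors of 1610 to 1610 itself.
abundant

Proper divisors of 1610: sum = 1 + 2 + 5 + 7 + 10 + 14 + 23 + 35 + 46 + 70 + 115 + 161 + 230 + 322 + 805 = 1846
Since 1846 > 1610, 1610 is abundant.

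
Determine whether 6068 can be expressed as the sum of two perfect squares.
38² + 68² (a=38, b=68)

Factorization: 6068 = 2^2 × 37 × 41
By Fermat: n is sum of two squares iff every prime p ≡ 3 (mod 4) appears to even power.
All primes ≡ 3 (mod 4) appear to even power.
Search a = 0, 1, 2, … for 6068 - a² a perfect square: first hit at a = 38: 6068 - 1444 = 4624 = 68².
6068 = 38² + 68² = 1444 + 4624 ✓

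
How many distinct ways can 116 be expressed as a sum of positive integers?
1188908248

p(n) counts ways to write n as a sum of positive integers (order ignored).
Euler's pentagonal recurrence: p(k) = p(k-1) + p(k-2) - p(k-5) - p(k-7) + p(k-12) + p(k-15) - ... (offsets j(3j∓1)/2, signs ++--, p(0)=1, p(<0)=0).
DP table for k = 0..115: p(0)=1, p(1)=1, p(2)=2, p(3)=3, p(4)=5, p(5)=7, p(6)=11, p(7)=15, p(8)=22, p(9)=30, p(10)=42, p(11)=56, p(12)=77, p(13)=101, p(14)=135, p(15)=176, p(16)=231, p(17)=297, p(18)=385, p(19)=490, p(20)=627, p(21)=792, p(22)=1002, p(23)=1255, p(24)=1575, p(25)=1958, p(26)=2436, p(27)=3010, p(28)=3718, p(29)=4565, p(30)=5604, p(31)=6842, p(32)=8349, p(33)=10143, p(34)=12310, p(35)=14883, p(36)=17977, p(37)=21637, p(38)=26015, p(39)=31185, p(40)=37338, p(41)=44583, p(42)=53174, p(43)=63261, p(44)=75175, p(45)=89134, p(46)=105558, p(47)=124754, p(48)=147273, p(49)=173525, p(50)=204226, p(51)=239943, p(52)=281589, p(53)=329931, p(54)=386155, p(55)=451276, p(56)=526823, p(57)=614154, p(58)=715220, p(59)=831820, p(60)=966467, p(61)=1121505, p(62)=1300156, p(63)=1505499, p(64)=1741630, p(65)=2012558, p(66)=2323520, p(67)=2679689, p(68)=3087735, p(69)=3554345, p(70)=4087968, p(71)=4697205, p(72)=5392783, p(73)=6185689, p(74)=7089500, p(75)=8118264, p(76)=9289091, p(77)=10619863, p(78)=12132164, p(79)=13848650, p(80)=15796476, p(81)=18004327, p(82)=20506255, p(83)=23338469, p(84)=26543660, p(85)=30167357, p(86)=34262962, p(87)=38887673, p(88)=44108109, p(89)=49995925, p(90)=56634173, p(91)=64112359, p(92)=72533807, p(93)=82010177, p(94)=92669720, p(95)=104651419, p(96)=118114304, p(97)=133230930, p(98)=150198136, p(99)=169229875, p(100)=190569292, p(101)=214481126, p(102)=241265379, p(103)=271248950, p(104)=304801365, p(105)=342325709, p(106)=384276336, p(107)=431149389, p(108)=483502844, p(109)=541946240, p(110)=607163746, p(111)=679903203, p(112)=761002156, p(113)=851376628, p(114)=952050665, p(115)=1064144451.
Final step: p(116) = p(115) + p(114) - p(111) - p(109) + p(104) + p(101) - p(94) - p(90) + p(81) + p(76) - p(65) - p(59) + p(46) + p(39) - p(24) - p(16)
= 1064144451 + 952050665 - 679903203 - 541946240 + 304801365 + 214481126 - 92669720 - 56634173 + 18004327 + 9289091 - 2012558 - 831820 + 105558 + 31185 - 1575 - 231
= 1188908248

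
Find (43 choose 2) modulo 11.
1

Using Lucas' theorem:
Write n=43 and k=2 in base 11:
n in base 11: [3, 10]
k in base 11: [0, 2]
C(43,2) mod 11 = ∏ C(n_i, k_i) mod 11
Digit binomials (mod 11): C(3,0) = 1; C(10,2) = 45 ≡ 1
Product: 1 × 1 = 1 ≡ 1 (mod 11)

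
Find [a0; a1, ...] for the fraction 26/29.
[0; 1, 8, 1, 2]

Euclidean algorithm steps:
26 = 0 × 29 + 26
29 = 1 × 26 + 3
26 = 8 × 3 + 2
3 = 1 × 2 + 1
2 = 2 × 1 + 0
Continued fraction: [0; 1, 8, 1, 2]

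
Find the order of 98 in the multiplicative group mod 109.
108

109 is prime, so ord(98) divides φ(109) = 108.
Divisors of 108: 1, 2, 3, 4, 6, 9, 12, 18, 27, 36, 54, 108.
Repeated squaring: 98^1 ≡ 98, 98^2 ≡ 12, 98^4 ≡ 35, 98^8 ≡ 26, 98^16 ≡ 22, 98^32 ≡ 48, 98^64 ≡ 15 (mod 109).
Test 98^d mod 109 for each divisor d in increasing order:
98^1 ≡ 98
98^2 ≡ 12
98^3 = 98^2·98^1 ≡ 86
98^4 ≡ 35
98^6 = 98^4·98^2 ≡ 93
98^9 = 98^8·98^1 ≡ 41
98^12 = 98^8·98^4 ≡ 38
98^18 = 98^16·98^2 ≡ 46
98^27 = 98^16·98^8·98^2·98^1 ≡ 33
98^36 = 98^32·98^4 ≡ 45
98^54 = 98^32·98^16·98^4·98^2 ≡ 108
98^108 = 98^64·98^32·98^8·98^4 ≡ 1  ← first divisor giving 1
The order is 108.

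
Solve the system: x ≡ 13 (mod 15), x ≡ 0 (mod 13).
13

Using Chinese Remainder Theorem:
M = 15 × 13 = 195
M1 = 13, M2 = 15
y1 = 13^(-1) mod 15 = 7
y2 = 15^(-1) mod 13 = 7
x = (13×13×7 + 0×15×7) mod 195 = 13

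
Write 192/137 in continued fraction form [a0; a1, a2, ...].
[1; 2, 2, 27]

Euclidean algorithm steps:
192 = 1 × 137 + 55
137 = 2 × 55 + 27
55 = 2 × 27 + 1
27 = 27 × 1 + 0
Continued fraction: [1; 2, 2, 27]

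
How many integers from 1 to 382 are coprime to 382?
190

382 = 2 × 191
φ(n) = n × ∏(1 - 1/p) for each prime p dividing n
φ(382) = 382 × (1 - 1/2) × (1 - 1/191) = 190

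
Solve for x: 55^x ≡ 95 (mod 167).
65

Baby-step giant-step with step n = ⌈√167⌉ = 13.
Baby steps 55^j mod 167 (j:value) for j=0..12: 0:1, 1:55, 2:19, 3:43, 4:27, 5:149, 6:12, 7:159, 8:61, 9:15, 10:157, 11:118, 12:144.
Giant-step multiplier: 55^(-13) ≡ 55^(166-13) = 55^153 ≡ 40 (mod 167).
Giant steps γ_i = 95·40^i mod 167: γ_0=95, γ_1=126, γ_2=30, γ_3=31, γ_4=71, γ_5=1 (in table at j=0).
x = i·n + j = 5·13 + 0 = 65.
Check: 55^65 ≡ 95 (mod 167).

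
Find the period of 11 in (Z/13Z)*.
12

13 is prime, so ord(11) divides φ(13) = 12.
Divisors of 12: 1, 2, 3, 4, 6, 12.
Repeated squaring: 11^1 ≡ 11, 11^2 ≡ 4, 11^4 ≡ 3, 11^8 ≡ 9 (mod 13).
Test 11^d mod 13 for each divisor d in increasing order:
11^1 ≡ 11
11^2 ≡ 4
11^3 = 11^2·11^1 ≡ 5
11^4 ≡ 3
11^6 = 11^4·11^2 ≡ 12
11^12 = 11^8·11^4 ≡ 1  ← first divisor giving 1
The order is 12.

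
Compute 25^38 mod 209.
93

Repeated squaring. Binary of 38 = 100110.
25^1 ≡ 25 (mod 209); 25^2 ≡ 207 (mod 209); 25^4 ≡ 4 (mod 209); 25^8 ≡ 16 (mod 209); 25^16 ≡ 47 (mod 209); 25^32 ≡ 119 (mod 209)
25^38 = 25^2 × 25^4 × 25^32 ≡ 93 (mod 209)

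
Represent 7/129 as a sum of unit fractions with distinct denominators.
1/19 + 1/613 + 1/1502463

Greedy algorithm:
7/129: ceiling(129/7) = 19, use 1/19
4/2451: ceiling(2451/4) = 613, use 1/613
1/1502463: ceiling(1502463/1) = 1502463, use 1/1502463
Result: 7/129 = 1/19 + 1/613 + 1/1502463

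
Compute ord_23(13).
11

23 is prime, so ord(13) divides φ(23) = 22.
Divisors of 22: 1, 2, 11, 22.
Repeated squaring: 13^1 ≡ 13, 13^2 ≡ 8, 13^4 ≡ 18, 13^8 ≡ 2, 13^16 ≡ 4 (mod 23).
Test 13^d mod 23 for each divisor d in increasing order:
13^1 ≡ 13
13^2 ≡ 8
13^11 = 13^8·13^2·13^1 ≡ 1  ← first divisor giving 1
The order is 11.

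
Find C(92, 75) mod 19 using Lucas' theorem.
0

Using Lucas' theorem:
Write n=92 and k=75 in base 19:
n in base 19: [4, 16]
k in base 19: [3, 18]
C(92,75) mod 19 = ∏ C(n_i, k_i) mod 19
Digit binomials (mod 19): C(4,3) = 4; C(16,18) = 0 (k_i > n_i)
Product: 4 × 0 = 0 ≡ 0 (mod 19)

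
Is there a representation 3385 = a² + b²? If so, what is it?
24² + 53² (a=24, b=53)

Factorization: 3385 = 5 × 677
By Fermat: n is sum of two squares iff every prime p ≡ 3 (mod 4) appears to even power.
All primes ≡ 3 (mod 4) appear to even power.
Search a = 0, 1, 2, … for 3385 - a² a perfect square: first hit at a = 24: 3385 - 576 = 2809 = 53².
3385 = 24² + 53² = 576 + 2809 ✓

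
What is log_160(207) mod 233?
154

Baby-step giant-step with step n = ⌈√233⌉ = 16.
Baby steps 160^j mod 233 (j:value) for j=0..15: 0:1, 1:160, 2:203, 3:93, 4:201, 5:6, 6:28, 7:53, 8:92, 9:41, 10:36, 11:168, 12:85, 13:86, 14:13, 15:216.
Giant-step multiplier: 160^(-16) ≡ 160^(232-16) = 160^216 ≡ 46 (mod 233).
Giant steps γ_i = 207·46^i mod 233: γ_0=207, γ_1=202, γ_2=205, γ_3=110, γ_4=167, γ_5=226, γ_6=144, γ_7=100, γ_8=173, γ_9=36 (in table at j=10).
x = i·n + j = 9·16 + 10 = 154.
Check: 160^154 ≡ 207 (mod 233).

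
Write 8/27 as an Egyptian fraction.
1/4 + 1/22 + 1/1188

Greedy algorithm:
8/27: ceiling(27/8) = 4, use 1/4
5/108: ceiling(108/5) = 22, use 1/22
1/1188: ceiling(1188/1) = 1188, use 1/1188
Result: 8/27 = 1/4 + 1/22 + 1/1188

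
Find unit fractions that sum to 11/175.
1/16 + 1/2800

Greedy algorithm:
11/175: ceiling(175/11) = 16, use 1/16
1/2800: ceiling(2800/1) = 2800, use 1/2800
Result: 11/175 = 1/16 + 1/2800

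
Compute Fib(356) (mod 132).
129

Matrix identity: Q^n = [[F_(n+1), F_n], [F_n, F_(n-1)]] with Q = [[1,1],[1,0]].
n = 356 = 101100100₂. Square-and-multiply, entries mod 132:
Q^1 = [[1,1],[1,0]]
Q^2 = (Q^1)² = [[2,1],[1,1]]
Q^5 = (Q^2)²·Q = [[8,5],[5,3]]
Q^11 = (Q^5)²·Q = [[12,89],[89,55]]
Q^22 = (Q^11)² = [[13,23],[23,122]]
Q^44 = (Q^22)² = [[38,69],[69,101]]
Q^89 = (Q^44)²·Q = [[88,1],[1,87]]
Q^178 = (Q^89)² = [[89,43],[43,46]]
Q^356 = (Q^178)² = [[2,129],[129,5]]
F_356 mod 132 = Q^356[0][1] = 129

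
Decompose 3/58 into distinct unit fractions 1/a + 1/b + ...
1/20 + 1/580

Greedy algorithm:
3/58: ceiling(58/3) = 20, use 1/20
1/580: ceiling(580/1) = 580, use 1/580
Result: 3/58 = 1/20 + 1/580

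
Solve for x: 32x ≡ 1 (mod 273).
128

gcd(32, 273) = 1, so the inverse exists.
Extended Euclidean algorithm on (273, 32):
273 = 8 × 32 + 17  ⟹  17 = (1)·273 + (-8)·32
32 = 1 × 17 + 15  ⟹  15 = (-1)·273 + (9)·32
17 = 1 × 15 + 2  ⟹  2 = (2)·273 + (-17)·32
15 = 7 × 2 + 1  ⟹  1 = (-15)·273 + (128)·32
So (128)·32 ≡ 1 (mod 273), i.e. 32^(-1) ≡ 128 (mod 273).
Check: 32 × 128 = 4096 ≡ 1 (mod 273)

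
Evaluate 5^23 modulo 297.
290

Repeated squaring. Binary of 23 = 10111.
5^1 ≡ 5 (mod 297); 5^2 ≡ 25 (mod 297); 5^4 ≡ 31 (mod 297); 5^8 ≡ 70 (mod 297); 5^16 ≡ 148 (mod 297)
5^23 = 5^1 × 5^2 × 5^4 × 5^16 ≡ 290 (mod 297)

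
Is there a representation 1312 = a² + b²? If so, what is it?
4² + 36² (a=4, b=36)

Factorization: 1312 = 2^5 × 41
By Fermat: n is sum of two squares iff every prime p ≡ 3 (mod 4) appears to even power.
All primes ≡ 3 (mod 4) appear to even power.
Search a = 0, 1, 2, … for 1312 - a² a perfect square: first hit at a = 4: 1312 - 16 = 1296 = 36².
1312 = 4² + 36² = 16 + 1296 ✓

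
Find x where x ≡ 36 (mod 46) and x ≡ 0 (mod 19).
266

Using Chinese Remainder Theorem:
M = 46 × 19 = 874
M1 = 19, M2 = 46
y1 = 19^(-1) mod 46 = 17
y2 = 46^(-1) mod 19 = 12
x = (36×19×17 + 0×46×12) mod 874 = 266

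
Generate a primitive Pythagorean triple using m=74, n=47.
(3267, 6956, 7685)

Euclid's formula: a = m² - n², b = 2mn, c = m² + n²
m = 74, n = 47
a = 74² - 47² = 5476 - 2209 = 3267
b = 2 × 74 × 47 = 6956
c = 74² + 47² = 5476 + 2209 = 7685
Verification: 3267² + 6956² = 10673289 + 48385936 = 59059225 = 7685² ✓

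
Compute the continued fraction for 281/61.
[4; 1, 1, 1, 1, 5, 2]

Euclidean algorithm steps:
281 = 4 × 61 + 37
61 = 1 × 37 + 24
37 = 1 × 24 + 13
24 = 1 × 13 + 11
13 = 1 × 11 + 2
11 = 5 × 2 + 1
2 = 2 × 1 + 0
Continued fraction: [4; 1, 1, 1, 1, 5, 2]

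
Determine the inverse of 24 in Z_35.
19

gcd(24, 35) = 1, so the inverse exists.
Extended Euclidean algorithm on (35, 24):
35 = 1 × 24 + 11  ⟹  11 = (1)·35 + (-1)·24
24 = 2 × 11 + 2  ⟹  2 = (-2)·35 + (3)·24
11 = 5 × 2 + 1  ⟹  1 = (11)·35 + (-16)·24
So (-16)·24 ≡ 1 (mod 35), i.e. 24^(-1) ≡ -16 ≡ 19 (mod 35).
Check: 24 × 19 = 456 ≡ 1 (mod 35)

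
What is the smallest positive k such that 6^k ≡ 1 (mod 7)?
2

7 is prime, so ord(6) divides φ(7) = 6.
Divisors of 6: 1, 2, 3, 6.
Repeated squaring: 6^1 ≡ 6, 6^2 ≡ 1, 6^4 ≡ 1 (mod 7).
Test 6^d mod 7 for each divisor d in increasing order:
6^1 ≡ 6
6^2 ≡ 1  ← first divisor giving 1
The order is 2.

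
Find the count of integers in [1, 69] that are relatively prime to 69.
44

69 = 3 × 23
φ(n) = n × ∏(1 - 1/p) for each prime p dividing n
φ(69) = 69 × (1 - 1/3) × (1 - 1/23) = 44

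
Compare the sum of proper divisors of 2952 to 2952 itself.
abundant

Proper divisors of 2952: sum = 1 + 2 + 3 + 4 + 6 + 8 + 9 + 12 + ... + 492 + 738 + 984 + 1476 (23 divisors) = 5238
Since 5238 > 2952, 2952 is abundant.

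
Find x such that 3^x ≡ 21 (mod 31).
29

Baby-step giant-step with step n = ⌈√31⌉ = 6.
Baby steps 3^j mod 31 (j:value) for j=0..5: 0:1, 1:3, 2:9, 3:27, 4:19, 5:26.
Giant-step multiplier: 3^(-6) ≡ 3^(30-6) = 3^24 ≡ 2 (mod 31).
Giant steps γ_i = 21·2^i mod 31: γ_0=21, γ_1=11, γ_2=22, γ_3=13, γ_4=26 (in table at j=5).
x = i·n + j = 4·6 + 5 = 29.
Check: 3^29 ≡ 21 (mod 31).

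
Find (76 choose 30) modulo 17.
0

Using Lucas' theorem:
Write n=76 and k=30 in base 17:
n in base 17: [4, 8]
k in base 17: [1, 13]
C(76,30) mod 17 = ∏ C(n_i, k_i) mod 17
Digit binomials (mod 17): C(4,1) = 4; C(8,13) = 0 (k_i > n_i)
Product: 4 × 0 = 0 ≡ 0 (mod 17)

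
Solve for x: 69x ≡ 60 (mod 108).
x ≡ 4 (mod 36)

gcd(69, 108) = 3, which divides 60, so solutions exist.
Divide through by 3: 23x ≡ 20 (mod 36).
Find 23^(-1) mod 36 by the extended Euclidean algorithm:
36 = 1 × 23 + 13  ⟹  13 = (1)·36 + (-1)·23
23 = 1 × 13 + 10  ⟹  10 = (-1)·36 + (2)·23
13 = 1 × 10 + 3  ⟹  3 = (2)·36 + (-3)·23
10 = 3 × 3 + 1  ⟹  1 = (-7)·36 + (11)·23
So (11)·23 ≡ 1 (mod 36), i.e. 23^(-1) ≡ 11 (mod 36).
x ≡ 11 × 20 = 220 ≡ 4 (mod 36).
Check: 69 × 4 = 276 ≡ 60 (mod 108).
x ≡ 4 (mod 36), giving 3 solutions mod 108.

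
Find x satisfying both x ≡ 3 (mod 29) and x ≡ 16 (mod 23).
177

Using Chinese Remainder Theorem:
M = 29 × 23 = 667
M1 = 23, M2 = 29
y1 = 23^(-1) mod 29 = 24
y2 = 29^(-1) mod 23 = 4
x = (3×23×24 + 16×29×4) mod 667 = 177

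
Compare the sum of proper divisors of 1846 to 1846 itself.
deficient

Proper divisors of 1846: sum = 1 + 2 + 13 + 26 + 71 + 142 + 923 = 1178
Since 1178 < 1846, 1846 is deficient.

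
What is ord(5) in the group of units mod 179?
89

179 is prime, so ord(5) divides φ(179) = 178.
Divisors of 178: 1, 2, 89, 178.
Repeated squaring: 5^1 ≡ 5, 5^2 ≡ 25, 5^4 ≡ 88, 5^8 ≡ 47, 5^16 ≡ 61, 5^32 ≡ 141, 5^64 ≡ 12, 5^128 ≡ 144 (mod 179).
Test 5^d mod 179 for each divisor d in increasing order:
5^1 ≡ 5
5^2 ≡ 25
5^89 = 5^64·5^16·5^8·5^1 ≡ 1  ← first divisor giving 1
The order is 89.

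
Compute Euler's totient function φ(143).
120

143 = 11 × 13
φ(n) = n × ∏(1 - 1/p) for each prime p dividing n
φ(143) = 143 × (1 - 1/11) × (1 - 1/13) = 120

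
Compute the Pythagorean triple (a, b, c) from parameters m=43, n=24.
(1273, 2064, 2425)

Euclid's formula: a = m² - n², b = 2mn, c = m² + n²
m = 43, n = 24
a = 43² - 24² = 1849 - 576 = 1273
b = 2 × 43 × 24 = 2064
c = 43² + 24² = 1849 + 576 = 2425
Verification: 1273² + 2064² = 1620529 + 4260096 = 5880625 = 2425² ✓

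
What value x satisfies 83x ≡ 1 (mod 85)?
42

gcd(83, 85) = 1, so the inverse exists.
Extended Euclidean algorithm on (85, 83):
85 = 1 × 83 + 2  ⟹  2 = (1)·85 + (-1)·83
83 = 41 × 2 + 1  ⟹  1 = (-41)·85 + (42)·83
So (42)·83 ≡ 1 (mod 85), i.e. 83^(-1) ≡ 42 (mod 85).
Check: 83 × 42 = 3486 ≡ 1 (mod 85)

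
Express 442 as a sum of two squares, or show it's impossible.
1² + 21² (a=1, b=21)

Factorization: 442 = 2 × 13 × 17
By Fermat: n is sum of two squares iff every prime p ≡ 3 (mod 4) appears to even power.
All primes ≡ 3 (mod 4) appear to even power.
Search a = 0, 1, 2, … for 442 - a² a perfect square: first hit at a = 1: 442 - 1 = 441 = 21².
442 = 1² + 21² = 1 + 441 ✓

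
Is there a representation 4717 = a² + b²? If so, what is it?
19² + 66² (a=19, b=66)

Factorization: 4717 = 53 × 89
By Fermat: n is sum of two squares iff every prime p ≡ 3 (mod 4) appears to even power.
All primes ≡ 3 (mod 4) appear to even power.
Search a = 0, 1, 2, … for 4717 - a² a perfect square: first hit at a = 19: 4717 - 361 = 4356 = 66².
4717 = 19² + 66² = 361 + 4356 ✓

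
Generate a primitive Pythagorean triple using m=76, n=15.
(5551, 2280, 6001)

Euclid's formula: a = m² - n², b = 2mn, c = m² + n²
m = 76, n = 15
a = 76² - 15² = 5776 - 225 = 5551
b = 2 × 76 × 15 = 2280
c = 76² + 15² = 5776 + 225 = 6001
Verification: 5551² + 2280² = 30813601 + 5198400 = 36012001 = 6001² ✓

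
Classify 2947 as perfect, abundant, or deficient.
deficient

Proper divisors of 2947: sum = 1 + 7 + 421 = 429
Since 429 < 2947, 2947 is deficient.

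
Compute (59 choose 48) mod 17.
0

Using Lucas' theorem:
Write n=59 and k=48 in base 17:
n in base 17: [3, 8]
k in base 17: [2, 14]
C(59,48) mod 17 = ∏ C(n_i, k_i) mod 17
Digit binomials (mod 17): C(3,2) = 3; C(8,14) = 0 (k_i > n_i)
Product: 3 × 0 = 0 ≡ 0 (mod 17)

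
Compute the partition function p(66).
2323520

p(n) counts ways to write n as a sum of positive integers (order ignored).
Euler's pentagonal recurrence: p(k) = p(k-1) + p(k-2) - p(k-5) - p(k-7) + p(k-12) + p(k-15) - ... (offsets j(3j∓1)/2, signs ++--, p(0)=1, p(<0)=0).
DP table for k = 0..65: p(0)=1, p(1)=1, p(2)=2, p(3)=3, p(4)=5, p(5)=7, p(6)=11, p(7)=15, p(8)=22, p(9)=30, p(10)=42, p(11)=56, p(12)=77, p(13)=101, p(14)=135, p(15)=176, p(16)=231, p(17)=297, p(18)=385, p(19)=490, p(20)=627, p(21)=792, p(22)=1002, p(23)=1255, p(24)=1575, p(25)=1958, p(26)=2436, p(27)=3010, p(28)=3718, p(29)=4565, p(30)=5604, p(31)=6842, p(32)=8349, p(33)=10143, p(34)=12310, p(35)=14883, p(36)=17977, p(37)=21637, p(38)=26015, p(39)=31185, p(40)=37338, p(41)=44583, p(42)=53174, p(43)=63261, p(44)=75175, p(45)=89134, p(46)=105558, p(47)=124754, p(48)=147273, p(49)=173525, p(50)=204226, p(51)=239943, p(52)=281589, p(53)=329931, p(54)=386155, p(55)=451276, p(56)=526823, p(57)=614154, p(58)=715220, p(59)=831820, p(60)=966467, p(61)=1121505, p(62)=1300156, p(63)=1505499, p(64)=1741630, p(65)=2012558.
Final step: p(66) = p(65) + p(64) - p(61) - p(59) + p(54) + p(51) - p(44) - p(40) + p(31) + p(26) - p(15) - p(9)
= 2012558 + 1741630 - 1121505 - 831820 + 386155 + 239943 - 75175 - 37338 + 6842 + 2436 - 176 - 30
= 2323520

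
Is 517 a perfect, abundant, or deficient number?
deficient

Proper divisors of 517: sum = 1 + 11 + 47 = 59
Since 59 < 517, 517 is deficient.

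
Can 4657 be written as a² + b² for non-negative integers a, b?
39² + 56² (a=39, b=56)

Factorization: 4657 = 4657
By Fermat: n is sum of two squares iff every prime p ≡ 3 (mod 4) appears to even power.
All primes ≡ 3 (mod 4) appear to even power.
Search a = 0, 1, 2, … for 4657 - a² a perfect square: first hit at a = 39: 4657 - 1521 = 3136 = 56².
4657 = 39² + 56² = 1521 + 3136 ✓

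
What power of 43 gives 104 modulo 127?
86

Baby-step giant-step with step n = ⌈√127⌉ = 12.
Baby steps 43^j mod 127 (j:value) for j=0..11: 0:1, 1:43, 2:71, 3:5, 4:88, 5:101, 6:25, 7:59, 8:124, 9:125, 10:41, 11:112.
Giant-step multiplier: 43^(-12) ≡ 43^(126-12) = 43^114 ≡ 38 (mod 127).
Giant steps γ_i = 104·38^i mod 127: γ_0=104, γ_1=15, γ_2=62, γ_3=70, γ_4=120, γ_5=115, γ_6=52, γ_7=71 (in table at j=2).
x = i·n + j = 7·12 + 2 = 86.
Check: 43^86 ≡ 104 (mod 127).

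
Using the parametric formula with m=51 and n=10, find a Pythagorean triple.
(2501, 1020, 2701)

Euclid's formula: a = m² - n², b = 2mn, c = m² + n²
m = 51, n = 10
a = 51² - 10² = 2601 - 100 = 2501
b = 2 × 51 × 10 = 1020
c = 51² + 10² = 2601 + 100 = 2701
Verification: 2501² + 1020² = 6255001 + 1040400 = 7295401 = 2701² ✓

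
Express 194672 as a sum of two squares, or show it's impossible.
Not possible

Factorization: 194672 = 2^4 × 23^3
By Fermat: n is sum of two squares iff every prime p ≡ 3 (mod 4) appears to even power.
Prime(s) ≡ 3 (mod 4) with odd exponent: [(23, 3)]
Therefore 194672 cannot be expressed as a² + b².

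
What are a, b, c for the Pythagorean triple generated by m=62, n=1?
(3843, 124, 3845)

Euclid's formula: a = m² - n², b = 2mn, c = m² + n²
m = 62, n = 1
a = 62² - 1² = 3844 - 1 = 3843
b = 2 × 62 × 1 = 124
c = 62² + 1² = 3844 + 1 = 3845
Verification: 3843² + 124² = 14768649 + 15376 = 14784025 = 3845² ✓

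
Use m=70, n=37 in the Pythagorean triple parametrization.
(3531, 5180, 6269)

Euclid's formula: a = m² - n², b = 2mn, c = m² + n²
m = 70, n = 37
a = 70² - 37² = 4900 - 1369 = 3531
b = 2 × 70 × 37 = 5180
c = 70² + 37² = 4900 + 1369 = 6269
Verification: 3531² + 5180² = 12467961 + 26832400 = 39300361 = 6269² ✓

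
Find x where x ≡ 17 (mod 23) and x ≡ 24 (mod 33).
684

Using Chinese Remainder Theorem:
M = 23 × 33 = 759
M1 = 33, M2 = 23
y1 = 33^(-1) mod 23 = 7
y2 = 23^(-1) mod 33 = 23
x = (17×33×7 + 24×23×23) mod 759 = 684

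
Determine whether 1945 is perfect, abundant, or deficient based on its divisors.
deficient

Proper divisors of 1945: sum = 1 + 5 + 389 = 395
Since 395 < 1945, 1945 is deficient.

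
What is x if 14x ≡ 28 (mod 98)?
x ≡ 2 (mod 7)

gcd(14, 98) = 14, which divides 28, so solutions exist.
Divide through by 14: x ≡ 2 (mod 7).
The coefficient of x is now 1, so x ≡ 2 (mod 7).
Check: 14 × 2 = 28 ≡ 28 (mod 98).
x ≡ 2 (mod 7), giving 14 solutions mod 98.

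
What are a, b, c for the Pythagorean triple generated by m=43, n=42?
(85, 3612, 3613)

Euclid's formula: a = m² - n², b = 2mn, c = m² + n²
m = 43, n = 42
a = 43² - 42² = 1849 - 1764 = 85
b = 2 × 43 × 42 = 3612
c = 43² + 42² = 1849 + 1764 = 3613
Verification: 85² + 3612² = 7225 + 13046544 = 13053769 = 3613² ✓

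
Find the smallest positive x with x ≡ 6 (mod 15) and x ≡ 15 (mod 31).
201

Using Chinese Remainder Theorem:
M = 15 × 31 = 465
M1 = 31, M2 = 15
y1 = 31^(-1) mod 15 = 1
y2 = 15^(-1) mod 31 = 29
x = (6×31×1 + 15×15×29) mod 465 = 201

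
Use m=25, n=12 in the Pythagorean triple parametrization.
(481, 600, 769)

Euclid's formula: a = m² - n², b = 2mn, c = m² + n²
m = 25, n = 12
a = 25² - 12² = 625 - 144 = 481
b = 2 × 25 × 12 = 600
c = 25² + 12² = 625 + 144 = 769
Verification: 481² + 600² = 231361 + 360000 = 591361 = 769² ✓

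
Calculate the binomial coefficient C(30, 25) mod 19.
6

Using Lucas' theorem:
Write n=30 and k=25 in base 19:
n in base 19: [1, 11]
k in base 19: [1, 6]
C(30,25) mod 19 = ∏ C(n_i, k_i) mod 19
Digit binomials (mod 19): C(1,1) = 1; C(11,6) = 462 ≡ 6
Product: 1 × 6 = 6 ≡ 6 (mod 19)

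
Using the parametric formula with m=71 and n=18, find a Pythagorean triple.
(4717, 2556, 5365)

Euclid's formula: a = m² - n², b = 2mn, c = m² + n²
m = 71, n = 18
a = 71² - 18² = 5041 - 324 = 4717
b = 2 × 71 × 18 = 2556
c = 71² + 18² = 5041 + 324 = 5365
Verification: 4717² + 2556² = 22250089 + 6533136 = 28783225 = 5365² ✓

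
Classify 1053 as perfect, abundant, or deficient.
deficient

Proper divisors of 1053: sum = 1 + 3 + 9 + 13 + 27 + 39 + 81 + 117 + 351 = 641
Since 641 < 1053, 1053 is deficient.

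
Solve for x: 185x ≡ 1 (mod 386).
217

gcd(185, 386) = 1, so the inverse exists.
Extended Euclidean algorithm on (386, 185):
386 = 2 × 185 + 16  ⟹  16 = (1)·386 + (-2)·185
185 = 11 × 16 + 9  ⟹  9 = (-11)·386 + (23)·185
16 = 1 × 9 + 7  ⟹  7 = (12)·386 + (-25)·185
9 = 1 × 7 + 2  ⟹  2 = (-23)·386 + (48)·185
7 = 3 × 2 + 1  ⟹  1 = (81)·386 + (-169)·185
So (-169)·185 ≡ 1 (mod 386), i.e. 185^(-1) ≡ -169 ≡ 217 (mod 386).
Check: 185 × 217 = 40145 ≡ 1 (mod 386)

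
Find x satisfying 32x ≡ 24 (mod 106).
x ≡ 14 (mod 53)

gcd(32, 106) = 2, which divides 24, so solutions exist.
Divide through by 2: 16x ≡ 12 (mod 53).
Find 16^(-1) mod 53 by the extended Euclidean algorithm:
53 = 3 × 16 + 5  ⟹  5 = (1)·53 + (-3)·16
16 = 3 × 5 + 1  ⟹  1 = (-3)·53 + (10)·16
So (10)·16 ≡ 1 (mod 53), i.e. 16^(-1) ≡ 10 (mod 53).
x ≡ 10 × 12 = 120 ≡ 14 (mod 53).
Check: 32 × 14 = 448 ≡ 24 (mod 106).
x ≡ 14 (mod 53), giving 2 solutions mod 106.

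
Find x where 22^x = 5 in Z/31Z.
10

Baby-step giant-step with step n = ⌈√31⌉ = 6.
Baby steps 22^j mod 31 (j:value) for j=0..5: 0:1, 1:22, 2:19, 3:15, 4:20, 5:6.
Giant-step multiplier: 22^(-6) ≡ 22^(30-6) = 22^24 ≡ 4 (mod 31).
Giant steps γ_i = 5·4^i mod 31: γ_0=5, γ_1=20 (in table at j=4).
x = i·n + j = 1·6 + 4 = 10.
Check: 22^10 ≡ 5 (mod 31).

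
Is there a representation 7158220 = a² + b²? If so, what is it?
Not possible

Factorization: 7158220 = 2^2 × 5 × 71^3
By Fermat: n is sum of two squares iff every prime p ≡ 3 (mod 4) appears to even power.
Prime(s) ≡ 3 (mod 4) with odd exponent: [(71, 3)]
Therefore 7158220 cannot be expressed as a² + b².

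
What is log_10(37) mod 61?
33

Baby-step giant-step with step n = ⌈√61⌉ = 8.
Baby steps 10^j mod 61 (j:value) for j=0..7: 0:1, 1:10, 2:39, 3:24, 4:57, 5:21, 6:27, 7:26.
Giant-step multiplier: 10^(-8) ≡ 10^(60-8) = 10^52 ≡ 42 (mod 61).
Giant steps γ_i = 37·42^i mod 61: γ_0=37, γ_1=29, γ_2=59, γ_3=38, γ_4=10 (in table at j=1).
x = i·n + j = 4·8 + 1 = 33.
Check: 10^33 ≡ 37 (mod 61).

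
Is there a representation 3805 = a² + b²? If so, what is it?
18² + 59² (a=18, b=59)

Factorization: 3805 = 5 × 761
By Fermat: n is sum of two squares iff every prime p ≡ 3 (mod 4) appears to even power.
All primes ≡ 3 (mod 4) appear to even power.
Search a = 0, 1, 2, … for 3805 - a² a perfect square: first hit at a = 18: 3805 - 324 = 3481 = 59².
3805 = 18² + 59² = 324 + 3481 ✓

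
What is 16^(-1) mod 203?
165

gcd(16, 203) = 1, so the inverse exists.
Extended Euclidean algorithm on (203, 16):
203 = 12 × 16 + 11  ⟹  11 = (1)·203 + (-12)·16
16 = 1 × 11 + 5  ⟹  5 = (-1)·203 + (13)·16
11 = 2 × 5 + 1  ⟹  1 = (3)·203 + (-38)·16
So (-38)·16 ≡ 1 (mod 203), i.e. 16^(-1) ≡ -38 ≡ 165 (mod 203).
Check: 16 × 165 = 2640 ≡ 1 (mod 203)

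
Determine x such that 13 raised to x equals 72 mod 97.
2

Baby-step giant-step with step n = ⌈√97⌉ = 10.
Baby steps 13^j mod 97 (j:value) for j=0..9: 0:1, 1:13, 2:72, 3:63, 4:43, 5:74, 6:89, 7:90, 8:6, 9:78.
h = 72 is already in the table at j=2, so x = 2.
Check: 13^2 ≡ 72 (mod 97).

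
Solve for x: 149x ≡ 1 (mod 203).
109

gcd(149, 203) = 1, so the inverse exists.
Extended Euclidean algorithm on (203, 149):
203 = 1 × 149 + 54  ⟹  54 = (1)·203 + (-1)·149
149 = 2 × 54 + 41  ⟹  41 = (-2)·203 + (3)·149
54 = 1 × 41 + 13  ⟹  13 = (3)·203 + (-4)·149
41 = 3 × 13 + 2  ⟹  2 = (-11)·203 + (15)·149
13 = 6 × 2 + 1  ⟹  1 = (69)·203 + (-94)·149
So (-94)·149 ≡ 1 (mod 203), i.e. 149^(-1) ≡ -94 ≡ 109 (mod 203).
Check: 149 × 109 = 16241 ≡ 1 (mod 203)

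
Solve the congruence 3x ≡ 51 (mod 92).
x ≡ 17 (mod 92)

gcd(3, 92) = 1, which divides 51, so solutions exist.
Find 3^(-1) mod 92 by the extended Euclidean algorithm:
92 = 30 × 3 + 2  ⟹  2 = (1)·92 + (-30)·3
3 = 1 × 2 + 1  ⟹  1 = (-1)·92 + (31)·3
So (31)·3 ≡ 1 (mod 92), i.e. 3^(-1) ≡ 31 (mod 92).
x ≡ 31 × 51 = 1581 ≡ 17 (mod 92).
Check: 3 × 17 = 51 ≡ 51 (mod 92).
Unique solution: x ≡ 17 (mod 92)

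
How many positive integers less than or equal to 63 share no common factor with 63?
36

63 = 3^2 × 7
φ(n) = n × ∏(1 - 1/p) for each prime p dividing n
φ(63) = 63 × (1 - 1/3) × (1 - 1/7) = 36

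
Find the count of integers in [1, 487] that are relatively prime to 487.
486

487 = 487
φ(n) = n × ∏(1 - 1/p) for each prime p dividing n
φ(487) = 487 × (1 - 1/487) = 486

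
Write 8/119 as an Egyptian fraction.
1/15 + 1/1785

Greedy algorithm:
8/119: ceiling(119/8) = 15, use 1/15
1/1785: ceiling(1785/1) = 1785, use 1/1785
Result: 8/119 = 1/15 + 1/1785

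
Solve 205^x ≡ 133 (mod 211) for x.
157

Baby-step giant-step with step n = ⌈√211⌉ = 15.
Baby steps 205^j mod 211 (j:value) for j=0..14: 0:1, 1:205, 2:36, 3:206, 4:30, 5:31, 6:25, 7:61, 8:56, 9:86, 10:117, 11:142, 12:203, 13:48, 14:134.
Giant-step multiplier: 205^(-15) ≡ 205^(210-15) = 205^195 ≡ 153 (mod 211).
Giant steps γ_i = 133·153^i mod 211: γ_0=133, γ_1=93, γ_2=92, γ_3=150, γ_4=162, γ_5=99, γ_6=166, γ_7=78, γ_8=118, γ_9=119, γ_10=61 (in table at j=7).
x = i·n + j = 10·15 + 7 = 157.
Check: 205^157 ≡ 133 (mod 211).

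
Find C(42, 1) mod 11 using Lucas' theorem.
9

Using Lucas' theorem:
Write n=42 and k=1 in base 11:
n in base 11: [3, 9]
k in base 11: [0, 1]
C(42,1) mod 11 = ∏ C(n_i, k_i) mod 11
Digit binomials (mod 11): C(3,0) = 1; C(9,1) = 9
Product: 1 × 9 = 9 ≡ 9 (mod 11)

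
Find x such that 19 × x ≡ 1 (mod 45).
19

gcd(19, 45) = 1, so the inverse exists.
Extended Euclidean algorithm on (45, 19):
45 = 2 × 19 + 7  ⟹  7 = (1)·45 + (-2)·19
19 = 2 × 7 + 5  ⟹  5 = (-2)·45 + (5)·19
7 = 1 × 5 + 2  ⟹  2 = (3)·45 + (-7)·19
5 = 2 × 2 + 1  ⟹  1 = (-8)·45 + (19)·19
So (19)·19 ≡ 1 (mod 45), i.e. 19^(-1) ≡ 19 (mod 45).
Check: 19 × 19 = 361 ≡ 1 (mod 45)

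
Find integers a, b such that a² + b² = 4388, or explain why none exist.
32² + 58² (a=32, b=58)

Factorization: 4388 = 2^2 × 1097
By Fermat: n is sum of two squares iff every prime p ≡ 3 (mod 4) appears to even power.
All primes ≡ 3 (mod 4) appear to even power.
Search a = 0, 1, 2, … for 4388 - a² a perfect square: first hit at a = 32: 4388 - 1024 = 3364 = 58².
4388 = 32² + 58² = 1024 + 3364 ✓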